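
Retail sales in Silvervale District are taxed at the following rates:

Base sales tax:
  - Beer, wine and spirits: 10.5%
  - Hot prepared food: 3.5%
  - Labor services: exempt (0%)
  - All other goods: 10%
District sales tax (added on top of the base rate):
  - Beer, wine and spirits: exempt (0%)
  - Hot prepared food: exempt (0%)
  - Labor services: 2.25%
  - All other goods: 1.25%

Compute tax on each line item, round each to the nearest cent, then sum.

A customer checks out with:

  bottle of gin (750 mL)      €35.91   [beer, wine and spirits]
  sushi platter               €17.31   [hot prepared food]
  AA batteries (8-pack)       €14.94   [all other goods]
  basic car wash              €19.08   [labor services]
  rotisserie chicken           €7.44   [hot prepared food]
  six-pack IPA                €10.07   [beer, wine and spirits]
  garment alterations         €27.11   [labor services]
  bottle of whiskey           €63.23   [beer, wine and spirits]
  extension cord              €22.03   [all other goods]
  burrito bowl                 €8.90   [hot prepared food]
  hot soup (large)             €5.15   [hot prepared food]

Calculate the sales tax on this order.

Bottle of gin (750 mL) €35.91: beer, wine and spirits → 10.5% + 0% district = 10.5% → €3.77
Sushi platter €17.31: hot prepared food → 3.5% + 0% district = 3.5% → €0.61
AA batteries (8-pack) €14.94: all other goods → 10% + 1.25% district = 11.25% → €1.68
Basic car wash €19.08: labor services → 0% + 2.25% district = 2.25% → €0.43
Rotisserie chicken €7.44: hot prepared food → 3.5% + 0% district = 3.5% → €0.26
Six-pack IPA €10.07: beer, wine and spirits → 10.5% + 0% district = 10.5% → €1.06
Garment alterations €27.11: labor services → 0% + 2.25% district = 2.25% → €0.61
Bottle of whiskey €63.23: beer, wine and spirits → 10.5% + 0% district = 10.5% → €6.64
Extension cord €22.03: all other goods → 10% + 1.25% district = 11.25% → €2.48
Burrito bowl €8.90: hot prepared food → 3.5% + 0% district = 3.5% → €0.31
Hot soup (large) €5.15: hot prepared food → 3.5% + 0% district = 3.5% → €0.18
Total tax = €3.77 + €0.61 + €1.68 + €0.43 + €0.26 + €1.06 + €0.61 + €6.64 + €2.48 + €0.31 + €0.18 = €18.03

€18.03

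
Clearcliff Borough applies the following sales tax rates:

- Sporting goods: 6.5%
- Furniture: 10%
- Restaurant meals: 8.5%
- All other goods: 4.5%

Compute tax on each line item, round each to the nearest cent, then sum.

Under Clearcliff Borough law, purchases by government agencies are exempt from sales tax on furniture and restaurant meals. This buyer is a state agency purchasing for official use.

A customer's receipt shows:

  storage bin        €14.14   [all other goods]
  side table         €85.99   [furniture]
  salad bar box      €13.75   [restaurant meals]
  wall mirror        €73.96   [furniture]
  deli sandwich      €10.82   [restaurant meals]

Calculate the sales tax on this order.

€0.64

Storage bin €14.14: all other goods → 4.5% → €0.64
Side table €85.99: furniture, buyer-exempt → 0% → €0.00
Salad bar box €13.75: restaurant meals, buyer-exempt → 0% → €0.00
Wall mirror €73.96: furniture, buyer-exempt → 0% → €0.00
Deli sandwich €10.82: restaurant meals, buyer-exempt → 0% → €0.00
Total tax = €0.64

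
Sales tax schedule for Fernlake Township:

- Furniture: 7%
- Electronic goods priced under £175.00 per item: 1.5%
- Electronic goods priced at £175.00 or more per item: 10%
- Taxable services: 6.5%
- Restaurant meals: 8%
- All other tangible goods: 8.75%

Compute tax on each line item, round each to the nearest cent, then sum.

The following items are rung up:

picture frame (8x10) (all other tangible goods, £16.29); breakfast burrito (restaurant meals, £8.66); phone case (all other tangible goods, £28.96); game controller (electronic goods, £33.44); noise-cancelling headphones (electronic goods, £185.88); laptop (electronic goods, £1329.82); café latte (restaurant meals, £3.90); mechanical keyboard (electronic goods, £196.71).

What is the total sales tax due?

Picture frame (8x10) £16.29: all other tangible goods → 8.75% → £1.43
Breakfast burrito £8.66: restaurant meals → 8% → £0.69
Phone case £28.96: all other tangible goods → 8.75% → £2.53
Game controller £33.44: electronic goods, under £175.00 → 1.5% → £0.50
Noise-cancelling headphones £185.88: electronic goods, £175.00 or more → 10% → £18.59
Laptop £1329.82: electronic goods, £175.00 or more → 10% → £132.98
Café latte £3.90: restaurant meals → 8% → £0.31
Mechanical keyboard £196.71: electronic goods, £175.00 or more → 10% → £19.67
Total tax = £1.43 + £0.69 + £2.53 + £0.50 + £18.59 + £132.98 + £0.31 + £19.67 = £176.70

£176.70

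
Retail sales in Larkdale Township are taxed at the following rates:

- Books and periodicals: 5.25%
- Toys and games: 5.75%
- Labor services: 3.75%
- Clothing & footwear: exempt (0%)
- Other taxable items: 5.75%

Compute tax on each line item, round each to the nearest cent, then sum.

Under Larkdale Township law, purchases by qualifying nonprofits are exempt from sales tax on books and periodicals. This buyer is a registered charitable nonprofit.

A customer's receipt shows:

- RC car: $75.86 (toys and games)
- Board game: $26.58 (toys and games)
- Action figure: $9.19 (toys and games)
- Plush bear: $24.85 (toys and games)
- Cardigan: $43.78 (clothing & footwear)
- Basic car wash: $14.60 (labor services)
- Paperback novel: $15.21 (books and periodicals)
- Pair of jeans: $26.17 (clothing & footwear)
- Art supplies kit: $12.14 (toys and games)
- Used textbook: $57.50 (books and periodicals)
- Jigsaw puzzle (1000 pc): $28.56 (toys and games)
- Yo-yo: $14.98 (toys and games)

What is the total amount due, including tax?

$361.02

RC car $75.86: toys and games → 5.75% → $4.36
Board game $26.58: toys and games → 5.75% → $1.53
Action figure $9.19: toys and games → 5.75% → $0.53
Plush bear $24.85: toys and games → 5.75% → $1.43
Cardigan $43.78: clothing & footwear → 0% → $0.00
Basic car wash $14.60: labor services → 3.75% → $0.55
Paperback novel $15.21: books and periodicals, buyer-exempt → 0% → $0.00
Pair of jeans $26.17: clothing & footwear → 0% → $0.00
Art supplies kit $12.14: toys and games → 5.75% → $0.70
Used textbook $57.50: books and periodicals, buyer-exempt → 0% → $0.00
Jigsaw puzzle (1000 pc) $28.56: toys and games → 5.75% → $1.64
Yo-yo $14.98: toys and games → 5.75% → $0.86
Subtotal = $349.42; tax = $11.60; total due = $361.02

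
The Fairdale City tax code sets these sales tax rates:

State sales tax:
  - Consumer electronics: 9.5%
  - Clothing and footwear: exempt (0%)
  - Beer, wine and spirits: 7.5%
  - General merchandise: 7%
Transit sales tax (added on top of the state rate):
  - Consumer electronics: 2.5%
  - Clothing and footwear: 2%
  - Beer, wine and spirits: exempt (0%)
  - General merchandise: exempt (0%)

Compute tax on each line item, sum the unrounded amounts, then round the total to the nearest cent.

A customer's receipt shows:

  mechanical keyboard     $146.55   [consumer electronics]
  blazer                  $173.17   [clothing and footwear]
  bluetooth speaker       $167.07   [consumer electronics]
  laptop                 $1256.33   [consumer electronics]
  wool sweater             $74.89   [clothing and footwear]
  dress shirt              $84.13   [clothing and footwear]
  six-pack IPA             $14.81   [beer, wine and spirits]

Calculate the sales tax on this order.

Mechanical keyboard $146.55: consumer electronics → 9.5% + 2.5% transit = 12% → $17.586
Blazer $173.17: clothing and footwear → 0% + 2% transit = 2% → $3.4634
Bluetooth speaker $167.07: consumer electronics → 9.5% + 2.5% transit = 12% → $20.0484
Laptop $1256.33: consumer electronics → 9.5% + 2.5% transit = 12% → $150.7596
Wool sweater $74.89: clothing and footwear → 0% + 2% transit = 2% → $1.4978
Dress shirt $84.13: clothing and footwear → 0% + 2% transit = 2% → $1.6826
Six-pack IPA $14.81: beer, wine and spirits → 7.5% + 0% transit = 7.5% → $1.11075
Unrounded tax sum = $196.14855 → $196.15

$196.15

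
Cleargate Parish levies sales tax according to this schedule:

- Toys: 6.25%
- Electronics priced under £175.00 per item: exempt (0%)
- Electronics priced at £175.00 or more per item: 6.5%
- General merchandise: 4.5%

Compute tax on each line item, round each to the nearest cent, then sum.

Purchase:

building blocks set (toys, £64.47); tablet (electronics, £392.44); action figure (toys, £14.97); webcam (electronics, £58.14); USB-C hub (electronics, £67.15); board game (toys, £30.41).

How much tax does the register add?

Building blocks set £64.47: toys → 6.25% → £4.03
Tablet £392.44: electronics, £175.00 or more → 6.5% → £25.51
Action figure £14.97: toys → 6.25% → £0.94
Webcam £58.14: electronics, under £175.00 → 0% → £0.00
USB-C hub £67.15: electronics, under £175.00 → 0% → £0.00
Board game £30.41: toys → 6.25% → £1.90
Total tax = £4.03 + £25.51 + £0.94 + £1.90 = £32.38

£32.38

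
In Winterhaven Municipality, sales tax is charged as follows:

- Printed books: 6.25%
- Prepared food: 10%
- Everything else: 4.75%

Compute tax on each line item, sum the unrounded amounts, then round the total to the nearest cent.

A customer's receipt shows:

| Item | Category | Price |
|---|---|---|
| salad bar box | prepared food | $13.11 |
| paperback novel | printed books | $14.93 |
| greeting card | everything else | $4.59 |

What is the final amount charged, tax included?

Salad bar box $13.11: prepared food → 10% → $1.311
Paperback novel $14.93: printed books → 6.25% → $0.933125
Greeting card $4.59: everything else → 4.75% → $0.218025
Subtotal = $32.63; unrounded tax = $2.46215 → $2.46; total due = $35.09

$35.09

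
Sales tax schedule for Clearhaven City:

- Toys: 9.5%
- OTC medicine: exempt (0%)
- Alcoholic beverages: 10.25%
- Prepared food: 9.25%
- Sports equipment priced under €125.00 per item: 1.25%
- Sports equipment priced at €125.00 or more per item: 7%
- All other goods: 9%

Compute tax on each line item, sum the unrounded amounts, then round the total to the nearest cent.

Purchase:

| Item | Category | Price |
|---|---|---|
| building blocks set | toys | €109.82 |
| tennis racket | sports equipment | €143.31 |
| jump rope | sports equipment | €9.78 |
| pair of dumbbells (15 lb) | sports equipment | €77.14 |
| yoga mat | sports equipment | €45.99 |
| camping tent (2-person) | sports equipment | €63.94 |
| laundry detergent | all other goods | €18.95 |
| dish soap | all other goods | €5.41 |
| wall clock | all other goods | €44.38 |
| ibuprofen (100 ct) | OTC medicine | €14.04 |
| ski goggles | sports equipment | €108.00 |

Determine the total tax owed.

€30.46

Building blocks set €109.82: toys → 9.5% → €10.4329
Tennis racket €143.31: sports equipment, €125.00 or more → 7% → €10.0317
Jump rope €9.78: sports equipment, under €125.00 → 1.25% → €0.12225
Pair of dumbbells (15 lb) €77.14: sports equipment, under €125.00 → 1.25% → €0.96425
Yoga mat €45.99: sports equipment, under €125.00 → 1.25% → €0.574875
Camping tent (2-person) €63.94: sports equipment, under €125.00 → 1.25% → €0.79925
Laundry detergent €18.95: all other goods → 9% → €1.7055
Dish soap €5.41: all other goods → 9% → €0.4869
Wall clock €44.38: all other goods → 9% → €3.9942
Ibuprofen (100 ct) €14.04: OTC medicine → 0% → €0.00
Ski goggles €108.00: sports equipment, under €125.00 → 1.25% → €1.35
Unrounded tax sum = €30.461825 → €30.46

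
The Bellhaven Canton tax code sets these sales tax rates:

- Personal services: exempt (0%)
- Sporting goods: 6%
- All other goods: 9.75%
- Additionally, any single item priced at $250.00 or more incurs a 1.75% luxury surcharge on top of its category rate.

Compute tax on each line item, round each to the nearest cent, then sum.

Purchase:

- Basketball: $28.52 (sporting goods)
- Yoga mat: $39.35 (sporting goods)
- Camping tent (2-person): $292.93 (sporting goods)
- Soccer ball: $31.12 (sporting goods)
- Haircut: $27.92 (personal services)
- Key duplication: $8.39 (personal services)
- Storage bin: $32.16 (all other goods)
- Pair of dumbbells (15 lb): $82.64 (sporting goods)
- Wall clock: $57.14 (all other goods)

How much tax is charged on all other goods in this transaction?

$8.71

Storage bin $32.16: all other goods → 9.75% → $3.14
Wall clock $57.14: all other goods → 9.75% → $5.57
Tax on all other goods = $3.14 + $5.57 = $8.71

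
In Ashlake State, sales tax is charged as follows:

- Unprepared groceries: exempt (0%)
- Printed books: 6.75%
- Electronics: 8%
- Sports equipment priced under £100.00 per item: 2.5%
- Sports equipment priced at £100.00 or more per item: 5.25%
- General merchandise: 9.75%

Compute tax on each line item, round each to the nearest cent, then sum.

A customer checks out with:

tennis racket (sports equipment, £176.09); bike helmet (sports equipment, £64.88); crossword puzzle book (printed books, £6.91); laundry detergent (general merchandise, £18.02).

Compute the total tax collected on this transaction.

Tennis racket £176.09: sports equipment, £100.00 or more → 5.25% → £9.24
Bike helmet £64.88: sports equipment, under £100.00 → 2.5% → £1.62
Crossword puzzle book £6.91: printed books → 6.75% → £0.47
Laundry detergent £18.02: general merchandise → 9.75% → £1.76
Total tax = £9.24 + £1.62 + £0.47 + £1.76 = £13.09

£13.09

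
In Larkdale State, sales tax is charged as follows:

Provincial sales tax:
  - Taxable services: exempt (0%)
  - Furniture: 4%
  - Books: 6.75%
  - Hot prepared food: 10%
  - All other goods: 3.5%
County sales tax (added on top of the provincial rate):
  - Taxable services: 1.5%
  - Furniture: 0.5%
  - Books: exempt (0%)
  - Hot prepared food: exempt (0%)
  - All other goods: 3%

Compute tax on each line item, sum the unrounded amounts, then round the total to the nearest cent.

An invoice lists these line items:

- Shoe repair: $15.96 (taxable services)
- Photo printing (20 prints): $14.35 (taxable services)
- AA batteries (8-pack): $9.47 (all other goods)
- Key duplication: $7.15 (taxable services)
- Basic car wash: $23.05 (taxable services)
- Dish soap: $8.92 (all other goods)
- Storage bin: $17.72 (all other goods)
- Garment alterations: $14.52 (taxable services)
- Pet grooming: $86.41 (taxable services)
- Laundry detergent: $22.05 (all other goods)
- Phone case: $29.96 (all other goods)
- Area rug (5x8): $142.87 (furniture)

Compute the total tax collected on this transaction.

$14.58

Shoe repair $15.96: taxable services → 0% + 1.5% county = 1.5% → $0.2394
Photo printing (20 prints) $14.35: taxable services → 0% + 1.5% county = 1.5% → $0.21525
AA batteries (8-pack) $9.47: all other goods → 3.5% + 3% county = 6.5% → $0.61555
Key duplication $7.15: taxable services → 0% + 1.5% county = 1.5% → $0.10725
Basic car wash $23.05: taxable services → 0% + 1.5% county = 1.5% → $0.34575
Dish soap $8.92: all other goods → 3.5% + 3% county = 6.5% → $0.5798
Storage bin $17.72: all other goods → 3.5% + 3% county = 6.5% → $1.1518
Garment alterations $14.52: taxable services → 0% + 1.5% county = 1.5% → $0.2178
Pet grooming $86.41: taxable services → 0% + 1.5% county = 1.5% → $1.29615
Laundry detergent $22.05: all other goods → 3.5% + 3% county = 6.5% → $1.43325
Phone case $29.96: all other goods → 3.5% + 3% county = 6.5% → $1.9474
Area rug (5x8) $142.87: furniture → 4% + 0.5% county = 4.5% → $6.42915
Unrounded tax sum = $14.57855 → $14.58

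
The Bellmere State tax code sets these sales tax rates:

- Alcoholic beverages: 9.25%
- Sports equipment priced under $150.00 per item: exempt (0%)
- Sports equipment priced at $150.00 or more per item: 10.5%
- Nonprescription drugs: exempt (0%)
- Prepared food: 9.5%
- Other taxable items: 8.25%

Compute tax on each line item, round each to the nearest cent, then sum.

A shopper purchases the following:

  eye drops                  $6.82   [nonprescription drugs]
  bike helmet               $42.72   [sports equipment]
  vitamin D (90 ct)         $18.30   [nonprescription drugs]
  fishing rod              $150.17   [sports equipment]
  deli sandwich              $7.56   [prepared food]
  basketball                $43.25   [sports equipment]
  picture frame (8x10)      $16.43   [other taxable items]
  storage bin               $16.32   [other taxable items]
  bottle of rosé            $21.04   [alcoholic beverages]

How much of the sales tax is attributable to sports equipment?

$15.77

Bike helmet $42.72: sports equipment, under $150.00 → 0% → $0.00
Fishing rod $150.17: sports equipment, $150.00 or more → 10.5% → $15.77
Basketball $43.25: sports equipment, under $150.00 → 0% → $0.00
Tax on sports equipment = $0.00 + $15.77 + $0.00 = $15.77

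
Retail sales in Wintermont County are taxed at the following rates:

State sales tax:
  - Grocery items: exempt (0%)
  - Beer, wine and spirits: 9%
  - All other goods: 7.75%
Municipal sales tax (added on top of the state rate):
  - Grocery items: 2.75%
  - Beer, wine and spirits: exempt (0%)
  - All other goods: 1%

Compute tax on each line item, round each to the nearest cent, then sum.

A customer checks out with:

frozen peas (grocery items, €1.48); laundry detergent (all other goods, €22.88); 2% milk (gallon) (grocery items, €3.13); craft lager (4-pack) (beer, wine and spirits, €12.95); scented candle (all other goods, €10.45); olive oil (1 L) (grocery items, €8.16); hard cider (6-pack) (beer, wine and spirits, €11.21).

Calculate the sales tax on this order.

Frozen peas €1.48: grocery items → 0% + 2.75% municipal = 2.75% → €0.04
Laundry detergent €22.88: all other goods → 7.75% + 1% municipal = 8.75% → €2.00
2% milk (gallon) €3.13: grocery items → 0% + 2.75% municipal = 2.75% → €0.09
Craft lager (4-pack) €12.95: beer, wine and spirits → 9% + 0% municipal = 9% → €1.17
Scented candle €10.45: all other goods → 7.75% + 1% municipal = 8.75% → €0.91
Olive oil (1 L) €8.16: grocery items → 0% + 2.75% municipal = 2.75% → €0.22
Hard cider (6-pack) €11.21: beer, wine and spirits → 9% + 0% municipal = 9% → €1.01
Total tax = €0.04 + €2.00 + €0.09 + €1.17 + €0.91 + €0.22 + €1.01 = €5.44

€5.44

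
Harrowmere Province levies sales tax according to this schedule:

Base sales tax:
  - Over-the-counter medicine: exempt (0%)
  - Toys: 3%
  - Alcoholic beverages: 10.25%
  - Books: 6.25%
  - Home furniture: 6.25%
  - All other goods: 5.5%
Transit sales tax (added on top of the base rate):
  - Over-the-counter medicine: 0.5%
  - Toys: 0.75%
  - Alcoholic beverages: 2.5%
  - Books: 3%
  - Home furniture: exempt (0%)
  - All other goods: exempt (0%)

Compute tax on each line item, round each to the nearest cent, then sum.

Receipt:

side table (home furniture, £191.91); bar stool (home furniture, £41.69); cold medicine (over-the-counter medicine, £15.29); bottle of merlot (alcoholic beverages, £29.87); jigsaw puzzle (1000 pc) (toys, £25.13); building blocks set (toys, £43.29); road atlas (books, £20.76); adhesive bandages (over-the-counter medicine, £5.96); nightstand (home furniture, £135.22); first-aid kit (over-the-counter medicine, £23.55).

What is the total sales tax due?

Side table £191.91: home furniture → 6.25% + 0% transit = 6.25% → £11.99
Bar stool £41.69: home furniture → 6.25% + 0% transit = 6.25% → £2.61
Cold medicine £15.29: over-the-counter medicine → 0% + 0.5% transit = 0.5% → £0.08
Bottle of merlot £29.87: alcoholic beverages → 10.25% + 2.5% transit = 12.75% → £3.81
Jigsaw puzzle (1000 pc) £25.13: toys → 3% + 0.75% transit = 3.75% → £0.94
Building blocks set £43.29: toys → 3% + 0.75% transit = 3.75% → £1.62
Road atlas £20.76: books → 6.25% + 3% transit = 9.25% → £1.92
Adhesive bandages £5.96: over-the-counter medicine → 0% + 0.5% transit = 0.5% → £0.03
Nightstand £135.22: home furniture → 6.25% + 0% transit = 6.25% → £8.45
First-aid kit £23.55: over-the-counter medicine → 0% + 0.5% transit = 0.5% → £0.12
Total tax = £11.99 + £2.61 + £0.08 + £3.81 + £0.94 + £1.62 + £1.92 + £0.03 + £8.45 + £0.12 = £31.57

£31.57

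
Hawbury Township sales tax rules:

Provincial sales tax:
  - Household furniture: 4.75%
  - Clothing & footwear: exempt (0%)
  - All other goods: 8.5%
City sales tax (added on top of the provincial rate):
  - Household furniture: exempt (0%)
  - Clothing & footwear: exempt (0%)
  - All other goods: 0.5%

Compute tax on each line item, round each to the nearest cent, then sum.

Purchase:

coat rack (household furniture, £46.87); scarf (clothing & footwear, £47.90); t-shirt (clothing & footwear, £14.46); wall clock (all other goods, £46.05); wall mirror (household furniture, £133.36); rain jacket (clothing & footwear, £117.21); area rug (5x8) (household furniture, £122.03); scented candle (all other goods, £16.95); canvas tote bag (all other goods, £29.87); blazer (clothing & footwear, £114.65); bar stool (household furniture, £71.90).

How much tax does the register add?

Coat rack £46.87: household furniture → 4.75% + 0% city = 4.75% → £2.23
Scarf £47.90: clothing & footwear → 0% + 0% city = 0% → £0.00
T-shirt £14.46: clothing & footwear → 0% + 0% city = 0% → £0.00
Wall clock £46.05: all other goods → 8.5% + 0.5% city = 9% → £4.14
Wall mirror £133.36: household furniture → 4.75% + 0% city = 4.75% → £6.33
Rain jacket £117.21: clothing & footwear → 0% + 0% city = 0% → £0.00
Area rug (5x8) £122.03: household furniture → 4.75% + 0% city = 4.75% → £5.80
Scented candle £16.95: all other goods → 8.5% + 0.5% city = 9% → £1.53
Canvas tote bag £29.87: all other goods → 8.5% + 0.5% city = 9% → £2.69
Blazer £114.65: clothing & footwear → 0% + 0% city = 0% → £0.00
Bar stool £71.90: household furniture → 4.75% + 0% city = 4.75% → £3.42
Total tax = £2.23 + £4.14 + £6.33 + £5.80 + £1.53 + £2.69 + £3.42 = £26.14

£26.14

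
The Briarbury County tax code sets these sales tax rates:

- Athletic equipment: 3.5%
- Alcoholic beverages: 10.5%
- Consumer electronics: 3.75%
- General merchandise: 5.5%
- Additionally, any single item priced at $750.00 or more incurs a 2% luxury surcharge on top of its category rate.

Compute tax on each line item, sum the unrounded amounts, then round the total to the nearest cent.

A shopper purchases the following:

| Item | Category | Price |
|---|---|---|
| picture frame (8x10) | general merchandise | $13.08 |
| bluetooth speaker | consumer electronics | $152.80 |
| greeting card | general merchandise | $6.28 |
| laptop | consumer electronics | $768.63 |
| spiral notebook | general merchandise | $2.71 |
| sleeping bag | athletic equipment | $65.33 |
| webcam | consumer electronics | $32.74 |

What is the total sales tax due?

Picture frame (8x10) $13.08: general merchandise → 5.5% → $0.7194
Bluetooth speaker $152.80: consumer electronics → 3.75% → $5.73
Greeting card $6.28: general merchandise → 5.5% → $0.3454
Laptop $768.63: consumer electronics → 3.75% + 2% surcharge = 5.75% → $44.196225
Spiral notebook $2.71: general merchandise → 5.5% → $0.14905
Sleeping bag $65.33: athletic equipment → 3.5% → $2.28655
Webcam $32.74: consumer electronics → 3.75% → $1.22775
Unrounded tax sum = $54.654375 → $54.65

$54.65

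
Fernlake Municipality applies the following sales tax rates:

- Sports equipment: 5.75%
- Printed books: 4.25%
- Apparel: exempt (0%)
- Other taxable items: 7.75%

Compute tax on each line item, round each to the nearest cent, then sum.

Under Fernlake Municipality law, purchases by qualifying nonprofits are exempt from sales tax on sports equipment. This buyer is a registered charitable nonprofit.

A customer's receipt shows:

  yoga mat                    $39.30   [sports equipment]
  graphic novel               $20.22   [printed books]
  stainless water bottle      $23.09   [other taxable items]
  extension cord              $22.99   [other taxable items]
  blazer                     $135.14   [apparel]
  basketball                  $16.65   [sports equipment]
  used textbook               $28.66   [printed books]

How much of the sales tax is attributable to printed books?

Graphic novel $20.22: printed books → 4.25% → $0.86
Used textbook $28.66: printed books → 4.25% → $1.22
Tax on printed books = $0.86 + $1.22 = $2.08

$2.08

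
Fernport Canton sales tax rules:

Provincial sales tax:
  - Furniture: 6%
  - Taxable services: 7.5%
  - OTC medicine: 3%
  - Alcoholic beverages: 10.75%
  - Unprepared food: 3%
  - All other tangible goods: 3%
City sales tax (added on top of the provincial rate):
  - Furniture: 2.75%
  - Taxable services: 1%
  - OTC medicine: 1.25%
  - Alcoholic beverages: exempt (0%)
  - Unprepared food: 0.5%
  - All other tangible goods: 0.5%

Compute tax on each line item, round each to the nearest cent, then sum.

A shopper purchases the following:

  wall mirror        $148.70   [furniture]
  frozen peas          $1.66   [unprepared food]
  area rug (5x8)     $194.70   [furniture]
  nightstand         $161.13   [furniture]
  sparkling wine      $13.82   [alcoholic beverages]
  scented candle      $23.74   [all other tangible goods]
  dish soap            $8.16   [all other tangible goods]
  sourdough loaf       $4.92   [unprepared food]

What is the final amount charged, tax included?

$603.82

Wall mirror $148.70: furniture → 6% + 2.75% city = 8.75% → $13.01
Frozen peas $1.66: unprepared food → 3% + 0.5% city = 3.5% → $0.06
Area rug (5x8) $194.70: furniture → 6% + 2.75% city = 8.75% → $17.04
Nightstand $161.13: furniture → 6% + 2.75% city = 8.75% → $14.10
Sparkling wine $13.82: alcoholic beverages → 10.75% + 0% city = 10.75% → $1.49
Scented candle $23.74: all other tangible goods → 3% + 0.5% city = 3.5% → $0.83
Dish soap $8.16: all other tangible goods → 3% + 0.5% city = 3.5% → $0.29
Sourdough loaf $4.92: unprepared food → 3% + 0.5% city = 3.5% → $0.17
Subtotal = $556.83; tax = $46.99; total due = $603.82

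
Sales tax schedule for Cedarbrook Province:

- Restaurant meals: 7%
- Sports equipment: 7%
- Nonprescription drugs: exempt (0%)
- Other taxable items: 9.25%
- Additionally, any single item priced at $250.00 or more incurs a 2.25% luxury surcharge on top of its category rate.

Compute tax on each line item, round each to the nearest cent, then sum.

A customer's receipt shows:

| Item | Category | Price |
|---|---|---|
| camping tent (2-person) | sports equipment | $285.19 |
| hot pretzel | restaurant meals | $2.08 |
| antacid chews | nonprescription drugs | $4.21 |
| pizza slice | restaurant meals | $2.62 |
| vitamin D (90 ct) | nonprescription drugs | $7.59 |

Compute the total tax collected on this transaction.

Camping tent (2-person) $285.19: sports equipment → 7% + 2.25% surcharge = 9.25% → $26.38
Hot pretzel $2.08: restaurant meals → 7% → $0.15
Antacid chews $4.21: nonprescription drugs → 0% → $0.00
Pizza slice $2.62: restaurant meals → 7% → $0.18
Vitamin D (90 ct) $7.59: nonprescription drugs → 0% → $0.00
Total tax = $26.38 + $0.15 + $0.18 = $26.71

$26.71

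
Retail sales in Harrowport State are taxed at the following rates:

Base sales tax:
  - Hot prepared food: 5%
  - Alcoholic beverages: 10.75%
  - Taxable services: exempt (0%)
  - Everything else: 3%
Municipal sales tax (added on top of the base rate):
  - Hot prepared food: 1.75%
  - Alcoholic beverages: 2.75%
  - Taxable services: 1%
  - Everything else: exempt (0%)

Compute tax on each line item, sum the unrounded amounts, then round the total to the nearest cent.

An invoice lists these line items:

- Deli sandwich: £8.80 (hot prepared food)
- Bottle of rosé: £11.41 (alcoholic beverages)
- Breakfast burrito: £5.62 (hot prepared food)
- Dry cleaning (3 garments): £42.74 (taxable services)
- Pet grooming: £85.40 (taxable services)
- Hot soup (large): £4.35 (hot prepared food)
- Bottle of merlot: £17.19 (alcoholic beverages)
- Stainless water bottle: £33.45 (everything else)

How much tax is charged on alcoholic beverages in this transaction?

£3.86

Bottle of rosé £11.41: alcoholic beverages → 10.75% + 2.75% municipal = 13.5% → £1.54035
Bottle of merlot £17.19: alcoholic beverages → 10.75% + 2.75% municipal = 13.5% → £2.32065
Tax on alcoholic beverages: unrounded sum = £3.861 → £3.86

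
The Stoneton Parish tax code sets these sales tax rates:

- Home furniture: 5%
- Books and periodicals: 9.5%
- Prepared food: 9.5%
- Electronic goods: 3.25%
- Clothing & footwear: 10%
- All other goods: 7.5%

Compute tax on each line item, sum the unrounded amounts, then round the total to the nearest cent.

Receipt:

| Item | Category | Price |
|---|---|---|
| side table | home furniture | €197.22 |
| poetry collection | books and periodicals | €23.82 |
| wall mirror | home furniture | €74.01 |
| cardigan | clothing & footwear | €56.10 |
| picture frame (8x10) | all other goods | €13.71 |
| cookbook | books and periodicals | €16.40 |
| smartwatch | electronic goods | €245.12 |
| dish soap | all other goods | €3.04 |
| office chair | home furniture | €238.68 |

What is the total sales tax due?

€44.15

Side table €197.22: home furniture → 5% → €9.861
Poetry collection €23.82: books and periodicals → 9.5% → €2.2629
Wall mirror €74.01: home furniture → 5% → €3.7005
Cardigan €56.10: clothing & footwear → 10% → €5.61
Picture frame (8x10) €13.71: all other goods → 7.5% → €1.02825
Cookbook €16.40: books and periodicals → 9.5% → €1.558
Smartwatch €245.12: electronic goods → 3.25% → €7.9664
Dish soap €3.04: all other goods → 7.5% → €0.228
Office chair €238.68: home furniture → 5% → €11.934
Unrounded tax sum = €44.14905 → €44.15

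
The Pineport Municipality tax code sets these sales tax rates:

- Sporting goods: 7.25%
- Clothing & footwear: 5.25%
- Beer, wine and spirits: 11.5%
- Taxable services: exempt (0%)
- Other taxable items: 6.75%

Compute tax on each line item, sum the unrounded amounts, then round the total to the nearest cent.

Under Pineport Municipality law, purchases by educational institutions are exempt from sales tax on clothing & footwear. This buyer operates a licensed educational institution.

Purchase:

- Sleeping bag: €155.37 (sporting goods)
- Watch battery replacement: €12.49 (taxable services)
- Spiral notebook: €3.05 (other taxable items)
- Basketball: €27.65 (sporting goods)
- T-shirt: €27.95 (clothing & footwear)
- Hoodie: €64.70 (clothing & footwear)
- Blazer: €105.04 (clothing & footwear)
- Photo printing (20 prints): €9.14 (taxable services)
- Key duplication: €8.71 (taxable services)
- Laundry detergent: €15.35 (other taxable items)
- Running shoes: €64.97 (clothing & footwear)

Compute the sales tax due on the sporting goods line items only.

Sleeping bag €155.37: sporting goods → 7.25% → €11.264325
Basketball €27.65: sporting goods → 7.25% → €2.004625
Tax on sporting goods: unrounded sum = €13.26895 → €13.27

€13.27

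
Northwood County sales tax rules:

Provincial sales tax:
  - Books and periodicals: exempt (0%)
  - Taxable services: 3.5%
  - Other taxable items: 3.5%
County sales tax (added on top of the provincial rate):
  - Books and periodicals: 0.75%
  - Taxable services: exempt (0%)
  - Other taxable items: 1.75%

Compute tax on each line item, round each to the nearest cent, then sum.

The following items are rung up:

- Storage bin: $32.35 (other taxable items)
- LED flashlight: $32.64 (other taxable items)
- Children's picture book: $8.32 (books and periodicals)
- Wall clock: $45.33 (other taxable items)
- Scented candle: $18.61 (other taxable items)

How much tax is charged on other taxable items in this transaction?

$6.77

Storage bin $32.35: other taxable items → 3.5% + 1.75% county = 5.25% → $1.70
LED flashlight $32.64: other taxable items → 3.5% + 1.75% county = 5.25% → $1.71
Wall clock $45.33: other taxable items → 3.5% + 1.75% county = 5.25% → $2.38
Scented candle $18.61: other taxable items → 3.5% + 1.75% county = 5.25% → $0.98
Tax on other taxable items = $1.70 + $1.71 + $2.38 + $0.98 = $6.77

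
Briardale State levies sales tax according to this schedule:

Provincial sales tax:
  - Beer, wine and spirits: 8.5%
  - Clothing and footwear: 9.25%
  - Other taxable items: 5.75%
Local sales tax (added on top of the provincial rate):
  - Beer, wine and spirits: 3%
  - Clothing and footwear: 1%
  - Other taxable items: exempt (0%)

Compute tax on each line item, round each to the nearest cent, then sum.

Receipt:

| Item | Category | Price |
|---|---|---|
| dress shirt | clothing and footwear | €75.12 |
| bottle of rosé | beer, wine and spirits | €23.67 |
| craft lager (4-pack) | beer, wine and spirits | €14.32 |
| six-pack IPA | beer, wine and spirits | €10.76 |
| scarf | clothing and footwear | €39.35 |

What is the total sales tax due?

€17.34

Dress shirt €75.12: clothing and footwear → 9.25% + 1% local = 10.25% → €7.70
Bottle of rosé €23.67: beer, wine and spirits → 8.5% + 3% local = 11.5% → €2.72
Craft lager (4-pack) €14.32: beer, wine and spirits → 8.5% + 3% local = 11.5% → €1.65
Six-pack IPA €10.76: beer, wine and spirits → 8.5% + 3% local = 11.5% → €1.24
Scarf €39.35: clothing and footwear → 9.25% + 1% local = 10.25% → €4.03
Total tax = €7.70 + €2.72 + €1.65 + €1.24 + €4.03 = €17.34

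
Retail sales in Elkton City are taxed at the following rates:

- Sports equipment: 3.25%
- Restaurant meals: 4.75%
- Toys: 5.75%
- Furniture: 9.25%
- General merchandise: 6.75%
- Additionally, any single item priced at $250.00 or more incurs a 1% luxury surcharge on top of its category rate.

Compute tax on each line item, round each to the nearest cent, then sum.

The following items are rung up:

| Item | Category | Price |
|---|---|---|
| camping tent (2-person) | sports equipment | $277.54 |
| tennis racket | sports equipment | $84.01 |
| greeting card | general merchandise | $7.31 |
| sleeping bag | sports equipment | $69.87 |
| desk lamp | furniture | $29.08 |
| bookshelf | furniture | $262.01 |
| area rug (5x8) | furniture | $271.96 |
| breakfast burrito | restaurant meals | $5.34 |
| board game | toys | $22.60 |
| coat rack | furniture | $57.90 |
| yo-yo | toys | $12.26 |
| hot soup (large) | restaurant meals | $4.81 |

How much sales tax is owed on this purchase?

$82.56

Camping tent (2-person) $277.54: sports equipment → 3.25% + 1% surcharge = 4.25% → $11.80
Tennis racket $84.01: sports equipment → 3.25% → $2.73
Greeting card $7.31: general merchandise → 6.75% → $0.49
Sleeping bag $69.87: sports equipment → 3.25% → $2.27
Desk lamp $29.08: furniture → 9.25% → $2.69
Bookshelf $262.01: furniture → 9.25% + 1% surcharge = 10.25% → $26.86
Area rug (5x8) $271.96: furniture → 9.25% + 1% surcharge = 10.25% → $27.88
Breakfast burrito $5.34: restaurant meals → 4.75% → $0.25
Board game $22.60: toys → 5.75% → $1.30
Coat rack $57.90: furniture → 9.25% → $5.36
Yo-yo $12.26: toys → 5.75% → $0.70
Hot soup (large) $4.81: restaurant meals → 4.75% → $0.23
Total tax = $11.80 + $2.73 + $0.49 + $2.27 + $2.69 + $26.86 + $27.88 + $0.25 + $1.30 + $5.36 + $0.70 + $0.23 = $82.56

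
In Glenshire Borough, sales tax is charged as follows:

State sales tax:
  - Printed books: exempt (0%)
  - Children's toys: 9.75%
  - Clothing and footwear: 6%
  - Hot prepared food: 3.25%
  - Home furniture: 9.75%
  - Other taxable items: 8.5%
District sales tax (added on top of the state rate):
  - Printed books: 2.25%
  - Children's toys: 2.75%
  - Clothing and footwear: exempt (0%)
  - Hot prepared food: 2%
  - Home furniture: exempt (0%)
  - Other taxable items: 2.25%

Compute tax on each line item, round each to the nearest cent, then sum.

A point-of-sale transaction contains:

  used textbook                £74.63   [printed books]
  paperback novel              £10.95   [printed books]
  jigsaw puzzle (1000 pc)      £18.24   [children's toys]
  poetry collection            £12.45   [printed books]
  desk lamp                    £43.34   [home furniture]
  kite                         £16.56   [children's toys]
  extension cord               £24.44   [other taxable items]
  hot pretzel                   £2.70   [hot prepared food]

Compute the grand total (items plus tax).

Used textbook £74.63: printed books → 0% + 2.25% district = 2.25% → £1.68
Paperback novel £10.95: printed books → 0% + 2.25% district = 2.25% → £0.25
Jigsaw puzzle (1000 pc) £18.24: children's toys → 9.75% + 2.75% district = 12.5% → £2.28
Poetry collection £12.45: printed books → 0% + 2.25% district = 2.25% → £0.28
Desk lamp £43.34: home furniture → 9.75% + 0% district = 9.75% → £4.23
Kite £16.56: children's toys → 9.75% + 2.75% district = 12.5% → £2.07
Extension cord £24.44: other taxable items → 8.5% + 2.25% district = 10.75% → £2.63
Hot pretzel £2.70: hot prepared food → 3.25% + 2% district = 5.25% → £0.14
Subtotal = £203.31; tax = £13.56; total due = £216.87

£216.87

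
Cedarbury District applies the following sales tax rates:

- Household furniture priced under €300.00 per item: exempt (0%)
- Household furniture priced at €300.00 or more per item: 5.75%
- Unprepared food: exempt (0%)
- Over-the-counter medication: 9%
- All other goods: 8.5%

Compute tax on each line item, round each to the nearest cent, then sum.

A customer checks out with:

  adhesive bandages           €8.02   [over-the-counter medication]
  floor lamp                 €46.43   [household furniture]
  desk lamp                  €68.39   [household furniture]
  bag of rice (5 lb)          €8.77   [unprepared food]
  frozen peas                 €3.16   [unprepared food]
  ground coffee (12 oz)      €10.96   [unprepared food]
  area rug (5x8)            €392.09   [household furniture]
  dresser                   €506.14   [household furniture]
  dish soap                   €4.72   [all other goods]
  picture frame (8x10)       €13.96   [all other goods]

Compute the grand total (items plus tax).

€1116.60

Adhesive bandages €8.02: over-the-counter medication → 9% → €0.72
Floor lamp €46.43: household furniture, under €300.00 → 0% → €0.00
Desk lamp €68.39: household furniture, under €300.00 → 0% → €0.00
Bag of rice (5 lb) €8.77: unprepared food → 0% → €0.00
Frozen peas €3.16: unprepared food → 0% → €0.00
Ground coffee (12 oz) €10.96: unprepared food → 0% → €0.00
Area rug (5x8) €392.09: household furniture, €300.00 or more → 5.75% → €22.55
Dresser €506.14: household furniture, €300.00 or more → 5.75% → €29.10
Dish soap €4.72: all other goods → 8.5% → €0.40
Picture frame (8x10) €13.96: all other goods → 8.5% → €1.19
Subtotal = €1062.64; tax = €53.96; total due = €1116.60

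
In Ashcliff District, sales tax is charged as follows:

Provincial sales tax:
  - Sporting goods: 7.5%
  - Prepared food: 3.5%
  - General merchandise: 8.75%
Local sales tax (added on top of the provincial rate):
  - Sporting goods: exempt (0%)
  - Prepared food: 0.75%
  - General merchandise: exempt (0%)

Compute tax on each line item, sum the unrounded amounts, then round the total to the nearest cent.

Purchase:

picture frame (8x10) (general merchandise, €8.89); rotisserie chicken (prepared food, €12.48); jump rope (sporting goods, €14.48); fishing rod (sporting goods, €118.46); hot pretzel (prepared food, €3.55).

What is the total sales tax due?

Picture frame (8x10) €8.89: general merchandise → 8.75% + 0% local = 8.75% → €0.777875
Rotisserie chicken €12.48: prepared food → 3.5% + 0.75% local = 4.25% → €0.5304
Jump rope €14.48: sporting goods → 7.5% + 0% local = 7.5% → €1.086
Fishing rod €118.46: sporting goods → 7.5% + 0% local = 7.5% → €8.8845
Hot pretzel €3.55: prepared food → 3.5% + 0.75% local = 4.25% → €0.150875
Unrounded tax sum = €11.42965 → €11.43

€11.43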